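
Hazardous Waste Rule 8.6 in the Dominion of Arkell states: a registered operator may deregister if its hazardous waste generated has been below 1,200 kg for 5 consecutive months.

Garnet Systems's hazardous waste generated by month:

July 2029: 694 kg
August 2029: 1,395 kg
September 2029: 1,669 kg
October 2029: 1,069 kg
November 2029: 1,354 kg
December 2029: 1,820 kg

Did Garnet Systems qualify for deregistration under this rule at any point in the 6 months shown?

Months below 1,200 kg: July 2029, October 2029.
Longest run of consecutive months below the threshold: 1.
1 < 5, so Garnet Systems never became eligible.

No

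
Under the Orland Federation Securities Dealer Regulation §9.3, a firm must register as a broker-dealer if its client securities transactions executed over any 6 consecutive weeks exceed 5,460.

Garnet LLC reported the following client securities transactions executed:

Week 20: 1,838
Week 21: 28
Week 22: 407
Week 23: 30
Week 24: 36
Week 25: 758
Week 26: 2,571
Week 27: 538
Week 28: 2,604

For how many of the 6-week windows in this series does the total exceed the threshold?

1

Week 20–Week 25: 1,838 + 28 + 407 + 30 + 36 + 758 = 3,097 (under)
Week 21–Week 26: 28 + 407 + 30 + 36 + 758 + 2,571 = 3,830 (under)
Week 22–Week 27: 407 + 30 + 36 + 758 + 2,571 + 538 = 4,340 (under)
Week 23–Week 28: 30 + 36 + 758 + 2,571 + 538 + 2,604 = 6,537 (over)
1 window exceeds the threshold.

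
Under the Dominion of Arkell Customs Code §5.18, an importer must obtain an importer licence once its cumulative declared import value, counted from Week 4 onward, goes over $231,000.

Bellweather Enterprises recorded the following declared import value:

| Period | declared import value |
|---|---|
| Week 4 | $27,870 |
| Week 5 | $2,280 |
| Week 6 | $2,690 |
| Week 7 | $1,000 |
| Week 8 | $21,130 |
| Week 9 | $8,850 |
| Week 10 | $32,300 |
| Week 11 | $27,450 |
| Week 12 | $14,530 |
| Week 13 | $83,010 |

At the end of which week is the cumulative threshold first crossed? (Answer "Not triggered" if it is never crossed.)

Through Week 4: $27,870
Through Week 5: $30,150
Through Week 6: $32,840
Through Week 7: $33,840
Through Week 8: $54,970
Through Week 9: $63,820
Through Week 10: $96,120
Through Week 11: $123,570
Through Week 12: $138,100
Through Week 13: $221,110
Final cumulative total $221,110 ≤ $231,000; the threshold is never exceeded.

Not triggered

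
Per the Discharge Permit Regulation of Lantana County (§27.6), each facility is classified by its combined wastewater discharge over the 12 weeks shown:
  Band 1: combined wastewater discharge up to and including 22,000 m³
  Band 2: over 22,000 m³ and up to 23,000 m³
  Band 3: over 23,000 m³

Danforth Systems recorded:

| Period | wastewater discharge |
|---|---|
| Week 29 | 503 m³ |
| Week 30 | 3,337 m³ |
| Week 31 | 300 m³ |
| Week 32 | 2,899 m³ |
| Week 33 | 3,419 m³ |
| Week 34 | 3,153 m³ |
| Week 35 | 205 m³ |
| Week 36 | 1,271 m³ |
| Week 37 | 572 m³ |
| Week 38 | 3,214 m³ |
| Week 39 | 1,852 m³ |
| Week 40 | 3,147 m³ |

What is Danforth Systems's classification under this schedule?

Band 3

Combined wastewater discharge: 503 m³ + 3,337 m³ + 300 m³ + 2,899 m³ + 3,419 m³ + 3,153 m³ + 205 m³ + 1,271 m³ + 572 m³ + 3,214 m³ + 1,852 m³ + 3,147 m³ = 23,872 m³.
23,872 m³ > 23,000 m³, so Band 3 applies.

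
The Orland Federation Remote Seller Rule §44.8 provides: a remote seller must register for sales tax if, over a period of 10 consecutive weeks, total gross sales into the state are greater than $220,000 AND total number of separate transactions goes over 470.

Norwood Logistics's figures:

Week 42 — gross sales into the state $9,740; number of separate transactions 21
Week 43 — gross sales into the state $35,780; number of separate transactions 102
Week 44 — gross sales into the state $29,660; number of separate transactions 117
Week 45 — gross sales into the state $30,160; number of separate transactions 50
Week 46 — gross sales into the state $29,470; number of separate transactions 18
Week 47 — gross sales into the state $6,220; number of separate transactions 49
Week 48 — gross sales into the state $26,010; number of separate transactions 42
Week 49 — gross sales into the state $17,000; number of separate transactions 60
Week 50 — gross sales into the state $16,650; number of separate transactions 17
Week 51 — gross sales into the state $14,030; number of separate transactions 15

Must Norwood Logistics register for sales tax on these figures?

Total gross sales into the state: $9,740 + $35,780 + $29,660 + $30,160 + $29,470 + $6,220 + $26,010 + $17,000 + $16,650 + $14,030 = $214,720 (≤ $220,000).
Total number of separate transactions: 21 + 102 + 117 + 50 + 18 + 49 + 42 + 60 + 17 + 15 = 491 (> 470).
The test is 'and': the rule requires both, and at least one is not exceeded.

No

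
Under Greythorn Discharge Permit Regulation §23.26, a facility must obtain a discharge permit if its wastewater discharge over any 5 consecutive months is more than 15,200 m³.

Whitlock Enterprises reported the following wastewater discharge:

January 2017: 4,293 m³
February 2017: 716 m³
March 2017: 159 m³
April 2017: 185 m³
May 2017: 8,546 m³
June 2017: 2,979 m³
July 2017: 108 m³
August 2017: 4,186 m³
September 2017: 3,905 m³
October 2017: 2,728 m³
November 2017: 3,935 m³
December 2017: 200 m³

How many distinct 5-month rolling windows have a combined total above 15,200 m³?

January 2017–May 2017: 4,293 m³ + 716 m³ + 159 m³ + 185 m³ + 8,546 m³ = 13,899 m³ (under)
February 2017–June 2017: 716 m³ + 159 m³ + 185 m³ + 8,546 m³ + 2,979 m³ = 12,585 m³ (under)
March 2017–July 2017: 159 m³ + 185 m³ + 8,546 m³ + 2,979 m³ + 108 m³ = 11,977 m³ (under)
April 2017–August 2017: 185 m³ + 8,546 m³ + 2,979 m³ + 108 m³ + 4,186 m³ = 16,004 m³ (over)
May 2017–September 2017: 8,546 m³ + 2,979 m³ + 108 m³ + 4,186 m³ + 3,905 m³ = 19,724 m³ (over)
June 2017–October 2017: 2,979 m³ + 108 m³ + 4,186 m³ + 3,905 m³ + 2,728 m³ = 13,906 m³ (under)
July 2017–November 2017: 108 m³ + 4,186 m³ + 3,905 m³ + 2,728 m³ + 3,935 m³ = 14,862 m³ (under)
August 2017–December 2017: 4,186 m³ + 3,905 m³ + 2,728 m³ + 3,935 m³ + 200 m³ = 14,954 m³ (under)
2 windows exceed the threshold.

2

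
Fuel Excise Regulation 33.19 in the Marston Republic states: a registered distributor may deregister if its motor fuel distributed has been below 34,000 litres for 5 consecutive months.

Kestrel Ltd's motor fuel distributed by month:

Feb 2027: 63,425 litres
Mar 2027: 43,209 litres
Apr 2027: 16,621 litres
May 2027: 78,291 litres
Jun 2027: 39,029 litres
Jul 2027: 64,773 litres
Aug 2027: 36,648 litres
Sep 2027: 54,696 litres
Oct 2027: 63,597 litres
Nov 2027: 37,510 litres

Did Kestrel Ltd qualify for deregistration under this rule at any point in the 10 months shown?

Months below 34,000 litres: Apr 2027.
Longest run of consecutive months below the threshold: 1.
1 < 5, so Kestrel Ltd never became eligible.

No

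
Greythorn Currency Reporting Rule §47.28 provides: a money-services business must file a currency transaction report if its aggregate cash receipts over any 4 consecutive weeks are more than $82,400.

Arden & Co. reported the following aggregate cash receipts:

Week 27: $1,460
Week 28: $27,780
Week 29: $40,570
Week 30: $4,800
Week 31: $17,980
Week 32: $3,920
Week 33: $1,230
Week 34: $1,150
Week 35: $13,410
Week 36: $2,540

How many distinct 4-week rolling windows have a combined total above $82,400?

1

Week 27–Week 30: $1,460 + $27,780 + $40,570 + $4,800 = $74,610 (under)
Week 28–Week 31: $27,780 + $40,570 + $4,800 + $17,980 = $91,130 (over)
Week 29–Week 32: $40,570 + $4,800 + $17,980 + $3,920 = $67,270 (under)
Week 30–Week 33: $4,800 + $17,980 + $3,920 + $1,230 = $27,930 (under)
Week 31–Week 34: $17,980 + $3,920 + $1,230 + $1,150 = $24,280 (under)
Week 32–Week 35: $3,920 + $1,230 + $1,150 + $13,410 = $19,710 (under)
Week 33–Week 36: $1,230 + $1,150 + $13,410 + $2,540 = $18,330 (under)
1 window exceeds the threshold.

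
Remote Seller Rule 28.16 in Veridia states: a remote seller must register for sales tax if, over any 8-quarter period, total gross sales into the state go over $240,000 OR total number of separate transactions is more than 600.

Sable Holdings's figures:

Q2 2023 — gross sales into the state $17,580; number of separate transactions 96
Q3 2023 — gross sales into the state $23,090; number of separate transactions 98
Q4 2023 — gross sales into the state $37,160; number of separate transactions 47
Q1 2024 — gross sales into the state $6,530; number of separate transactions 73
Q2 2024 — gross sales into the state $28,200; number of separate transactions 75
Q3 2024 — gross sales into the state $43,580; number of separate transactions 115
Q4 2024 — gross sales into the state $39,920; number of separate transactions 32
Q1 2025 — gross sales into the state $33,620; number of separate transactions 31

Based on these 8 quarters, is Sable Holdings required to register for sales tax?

No

Total gross sales into the state: $17,580 + $23,090 + $37,160 + $6,530 + $28,200 + $43,580 + $39,920 + $33,620 = $229,680 (≤ $240,000).
Total number of separate transactions: 96 + 98 + 47 + 73 + 75 + 115 + 32 + 31 = 567 (≤ 600).
The test is 'or': neither threshold is exceeded.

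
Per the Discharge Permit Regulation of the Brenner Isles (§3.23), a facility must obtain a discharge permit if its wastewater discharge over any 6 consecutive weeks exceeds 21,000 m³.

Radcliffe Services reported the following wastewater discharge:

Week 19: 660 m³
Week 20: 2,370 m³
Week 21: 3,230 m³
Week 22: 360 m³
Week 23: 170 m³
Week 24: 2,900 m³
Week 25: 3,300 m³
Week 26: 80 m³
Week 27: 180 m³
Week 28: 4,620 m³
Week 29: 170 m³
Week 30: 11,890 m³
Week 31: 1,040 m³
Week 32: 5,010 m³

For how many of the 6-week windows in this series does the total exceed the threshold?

1

Week 19–Week 24: 660 m³ + 2,370 m³ + 3,230 m³ + 360 m³ + 170 m³ + 2,900 m³ = 9,690 m³ (under)
Week 20–Week 25: 2,370 m³ + 3,230 m³ + 360 m³ + 170 m³ + 2,900 m³ + 3,300 m³ = 12,330 m³ (under)
Week 21–Week 26: 3,230 m³ + 360 m³ + 170 m³ + 2,900 m³ + 3,300 m³ + 80 m³ = 10,040 m³ (under)
Week 22–Week 27: 360 m³ + 170 m³ + 2,900 m³ + 3,300 m³ + 80 m³ + 180 m³ = 6,990 m³ (under)
Week 23–Week 28: 170 m³ + 2,900 m³ + 3,300 m³ + 80 m³ + 180 m³ + 4,620 m³ = 11,250 m³ (under)
Week 24–Week 29: 2,900 m³ + 3,300 m³ + 80 m³ + 180 m³ + 4,620 m³ + 170 m³ = 11,250 m³ (under)
Week 25–Week 30: 3,300 m³ + 80 m³ + 180 m³ + 4,620 m³ + 170 m³ + 11,890 m³ = 20,240 m³ (under)
Week 26–Week 31: 80 m³ + 180 m³ + 4,620 m³ + 170 m³ + 11,890 m³ + 1,040 m³ = 17,980 m³ (under)
Week 27–Week 32: 180 m³ + 4,620 m³ + 170 m³ + 11,890 m³ + 1,040 m³ + 5,010 m³ = 22,910 m³ (over)
1 window exceeds the threshold.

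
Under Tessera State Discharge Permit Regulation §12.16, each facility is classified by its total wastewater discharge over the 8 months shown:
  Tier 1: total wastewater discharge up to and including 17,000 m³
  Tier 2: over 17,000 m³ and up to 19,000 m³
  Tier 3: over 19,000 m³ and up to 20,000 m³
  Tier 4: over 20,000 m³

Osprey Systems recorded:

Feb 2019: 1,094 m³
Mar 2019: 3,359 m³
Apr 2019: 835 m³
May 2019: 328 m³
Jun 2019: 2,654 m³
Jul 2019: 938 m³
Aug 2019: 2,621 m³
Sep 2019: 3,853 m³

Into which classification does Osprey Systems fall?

Total wastewater discharge: 1,094 m³ + 3,359 m³ + 835 m³ + 328 m³ + 2,654 m³ + 938 m³ + 2,621 m³ + 3,853 m³ = 15,682 m³.
15,682 m³ ≤ 17,000 m³, so Tier 1 applies.

Tier 1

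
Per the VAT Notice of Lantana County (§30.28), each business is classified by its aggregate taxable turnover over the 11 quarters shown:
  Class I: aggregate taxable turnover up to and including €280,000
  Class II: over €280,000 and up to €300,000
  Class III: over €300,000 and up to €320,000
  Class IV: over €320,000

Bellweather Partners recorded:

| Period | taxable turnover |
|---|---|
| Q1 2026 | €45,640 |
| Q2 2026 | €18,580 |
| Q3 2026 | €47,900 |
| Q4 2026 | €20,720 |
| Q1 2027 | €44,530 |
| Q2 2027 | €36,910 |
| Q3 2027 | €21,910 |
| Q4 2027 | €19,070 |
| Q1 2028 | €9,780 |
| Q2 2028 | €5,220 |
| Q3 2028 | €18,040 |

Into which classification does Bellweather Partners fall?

Class II

Aggregate taxable turnover: €45,640 + €18,580 + €47,900 + €20,720 + €44,530 + €36,910 + €21,910 + €19,070 + €9,780 + €5,220 + €18,040 = €288,300.
€280,000 < €288,300 ≤ €300,000, so Class II applies.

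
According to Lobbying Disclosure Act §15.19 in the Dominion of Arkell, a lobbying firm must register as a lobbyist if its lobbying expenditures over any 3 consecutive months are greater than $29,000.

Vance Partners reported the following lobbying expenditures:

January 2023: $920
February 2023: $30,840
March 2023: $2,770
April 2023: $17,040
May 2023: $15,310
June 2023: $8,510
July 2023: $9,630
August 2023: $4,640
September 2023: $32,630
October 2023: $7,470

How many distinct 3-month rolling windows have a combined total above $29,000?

7

January 2023–March 2023: $920 + $30,840 + $2,770 = $34,530 (over)
February 2023–April 2023: $30,840 + $2,770 + $17,040 = $50,650 (over)
March 2023–May 2023: $2,770 + $17,040 + $15,310 = $35,120 (over)
April 2023–June 2023: $17,040 + $15,310 + $8,510 = $40,860 (over)
May 2023–July 2023: $15,310 + $8,510 + $9,630 = $33,450 (over)
June 2023–August 2023: $8,510 + $9,630 + $4,640 = $22,780 (under)
July 2023–September 2023: $9,630 + $4,640 + $32,630 = $46,900 (over)
August 2023–October 2023: $4,640 + $32,630 + $7,470 = $44,740 (over)
7 windows exceed the threshold.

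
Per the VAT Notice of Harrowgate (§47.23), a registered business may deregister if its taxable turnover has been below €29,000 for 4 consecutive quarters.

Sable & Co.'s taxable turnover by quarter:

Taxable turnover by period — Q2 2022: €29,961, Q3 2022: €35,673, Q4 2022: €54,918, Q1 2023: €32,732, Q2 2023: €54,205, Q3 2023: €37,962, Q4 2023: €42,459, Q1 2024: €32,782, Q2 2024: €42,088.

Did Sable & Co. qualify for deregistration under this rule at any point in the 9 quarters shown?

No

No quarter is below €29,000.
Longest run of consecutive quarters below the threshold: 0.
0 < 4, so Sable & Co. never became eligible.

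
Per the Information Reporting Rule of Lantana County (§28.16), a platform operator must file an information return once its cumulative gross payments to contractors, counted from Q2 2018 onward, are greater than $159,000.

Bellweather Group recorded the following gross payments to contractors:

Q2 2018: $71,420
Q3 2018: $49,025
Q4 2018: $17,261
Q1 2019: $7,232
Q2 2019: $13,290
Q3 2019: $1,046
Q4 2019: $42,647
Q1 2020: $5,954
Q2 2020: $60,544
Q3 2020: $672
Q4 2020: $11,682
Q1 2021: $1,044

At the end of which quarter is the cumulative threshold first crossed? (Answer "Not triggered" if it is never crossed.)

Through Q2 2018: $71,420
Through Q3 2018: $120,445
Through Q4 2018: $137,706
Through Q1 2019: $144,938
Through Q2 2019: $158,228
Through Q3 2019: $159,274 ← exceeds threshold

Q3 2019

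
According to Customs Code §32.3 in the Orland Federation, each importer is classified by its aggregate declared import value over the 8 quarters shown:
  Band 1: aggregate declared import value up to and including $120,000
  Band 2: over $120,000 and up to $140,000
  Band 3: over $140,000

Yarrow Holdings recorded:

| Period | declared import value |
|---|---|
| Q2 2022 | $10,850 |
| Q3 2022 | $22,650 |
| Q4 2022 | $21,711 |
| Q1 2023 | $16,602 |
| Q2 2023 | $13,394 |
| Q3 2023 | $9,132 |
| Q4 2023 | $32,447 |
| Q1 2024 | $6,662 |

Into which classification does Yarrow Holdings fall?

Band 2

Aggregate declared import value: $10,850 + $22,650 + $21,711 + $16,602 + $13,394 + $9,132 + $32,447 + $6,662 = $133,448.
$120,000 < $133,448 ≤ $140,000, so Band 2 applies.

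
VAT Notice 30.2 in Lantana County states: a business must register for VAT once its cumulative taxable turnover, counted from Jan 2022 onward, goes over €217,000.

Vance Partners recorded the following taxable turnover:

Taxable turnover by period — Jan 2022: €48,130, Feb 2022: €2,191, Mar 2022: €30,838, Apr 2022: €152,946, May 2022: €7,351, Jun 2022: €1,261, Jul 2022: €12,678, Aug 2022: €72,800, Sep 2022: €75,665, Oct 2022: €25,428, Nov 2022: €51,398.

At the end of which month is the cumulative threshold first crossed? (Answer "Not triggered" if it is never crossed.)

Through Jan 2022: €48,130
Through Feb 2022: €50,321
Through Mar 2022: €81,159
Through Apr 2022: €234,105 ← exceeds threshold

Apr 2022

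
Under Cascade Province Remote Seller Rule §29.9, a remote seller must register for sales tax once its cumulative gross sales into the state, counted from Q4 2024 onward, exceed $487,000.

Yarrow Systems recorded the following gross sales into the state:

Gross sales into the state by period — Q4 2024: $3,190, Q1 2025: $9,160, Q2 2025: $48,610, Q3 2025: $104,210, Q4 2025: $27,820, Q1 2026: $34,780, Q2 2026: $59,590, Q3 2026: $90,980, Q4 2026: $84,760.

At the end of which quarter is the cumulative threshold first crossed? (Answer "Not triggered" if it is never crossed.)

Through Q4 2024: $3,190
Through Q1 2025: $12,350
Through Q2 2025: $60,960
Through Q3 2025: $165,170
Through Q4 2025: $192,990
Through Q1 2026: $227,770
Through Q2 2026: $287,360
Through Q3 2026: $378,340
Through Q4 2026: $463,100
Final cumulative total $463,100 ≤ $487,000; the threshold is never exceeded.

Not triggered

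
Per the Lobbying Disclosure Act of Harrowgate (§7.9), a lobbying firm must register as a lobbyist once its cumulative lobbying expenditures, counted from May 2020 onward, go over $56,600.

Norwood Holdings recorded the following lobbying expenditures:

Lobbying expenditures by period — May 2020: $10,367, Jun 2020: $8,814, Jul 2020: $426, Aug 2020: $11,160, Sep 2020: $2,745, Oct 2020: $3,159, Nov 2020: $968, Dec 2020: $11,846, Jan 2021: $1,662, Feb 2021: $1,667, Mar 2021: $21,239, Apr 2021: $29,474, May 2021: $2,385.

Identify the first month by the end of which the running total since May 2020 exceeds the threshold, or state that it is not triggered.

Through May 2020: $10,367
Through Jun 2020: $19,181
Through Jul 2020: $19,607
Through Aug 2020: $30,767
Through Sep 2020: $33,512
Through Oct 2020: $36,671
Through Nov 2020: $37,639
Through Dec 2020: $49,485
Through Jan 2021: $51,147
Through Feb 2021: $52,814
Through Mar 2021: $74,053 ← exceeds threshold

Mar 2021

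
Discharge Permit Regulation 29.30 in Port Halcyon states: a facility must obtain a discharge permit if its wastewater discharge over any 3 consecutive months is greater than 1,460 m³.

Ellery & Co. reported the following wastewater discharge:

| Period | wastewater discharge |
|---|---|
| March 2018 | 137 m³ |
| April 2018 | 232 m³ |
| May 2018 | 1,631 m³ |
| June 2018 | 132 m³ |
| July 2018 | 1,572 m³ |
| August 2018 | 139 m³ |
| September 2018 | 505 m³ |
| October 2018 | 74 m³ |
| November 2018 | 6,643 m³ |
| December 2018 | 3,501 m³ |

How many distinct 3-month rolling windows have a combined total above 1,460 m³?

March 2018–May 2018: 137 m³ + 232 m³ + 1,631 m³ = 2,000 m³ (over)
April 2018–June 2018: 232 m³ + 1,631 m³ + 132 m³ = 1,995 m³ (over)
May 2018–July 2018: 1,631 m³ + 132 m³ + 1,572 m³ = 3,335 m³ (over)
June 2018–August 2018: 132 m³ + 1,572 m³ + 139 m³ = 1,843 m³ (over)
July 2018–September 2018: 1,572 m³ + 139 m³ + 505 m³ = 2,216 m³ (over)
August 2018–October 2018: 139 m³ + 505 m³ + 74 m³ = 718 m³ (under)
September 2018–November 2018: 505 m³ + 74 m³ + 6,643 m³ = 7,222 m³ (over)
October 2018–December 2018: 74 m³ + 6,643 m³ + 3,501 m³ = 10,218 m³ (over)
7 windows exceed the threshold.

7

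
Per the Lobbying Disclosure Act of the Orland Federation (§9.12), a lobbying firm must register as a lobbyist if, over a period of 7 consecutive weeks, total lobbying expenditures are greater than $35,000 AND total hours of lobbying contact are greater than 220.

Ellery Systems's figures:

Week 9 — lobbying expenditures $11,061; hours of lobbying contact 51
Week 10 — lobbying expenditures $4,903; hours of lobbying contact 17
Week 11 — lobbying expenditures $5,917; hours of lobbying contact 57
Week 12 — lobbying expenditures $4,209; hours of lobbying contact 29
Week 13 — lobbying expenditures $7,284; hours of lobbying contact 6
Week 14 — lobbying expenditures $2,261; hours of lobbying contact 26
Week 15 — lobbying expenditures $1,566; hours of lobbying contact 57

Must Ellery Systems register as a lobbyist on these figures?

Total lobbying expenditures: $11,061 + $4,903 + $5,917 + $4,209 + $7,284 + $2,261 + $1,566 = $37,201 (> $35,000).
Total hours of lobbying contact: 51 + 17 + 57 + 29 + 6 + 26 + 57 = 243 (> 220).
The test is 'and': both thresholds are exceeded.

Yes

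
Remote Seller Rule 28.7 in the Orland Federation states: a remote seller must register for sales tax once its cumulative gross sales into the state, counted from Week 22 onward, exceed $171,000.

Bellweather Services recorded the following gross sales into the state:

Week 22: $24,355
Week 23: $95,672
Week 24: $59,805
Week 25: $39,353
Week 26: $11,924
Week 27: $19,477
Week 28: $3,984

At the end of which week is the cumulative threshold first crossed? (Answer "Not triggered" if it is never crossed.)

Through Week 22: $24,355
Through Week 23: $120,027
Through Week 24: $179,832 ← exceeds threshold

Week 24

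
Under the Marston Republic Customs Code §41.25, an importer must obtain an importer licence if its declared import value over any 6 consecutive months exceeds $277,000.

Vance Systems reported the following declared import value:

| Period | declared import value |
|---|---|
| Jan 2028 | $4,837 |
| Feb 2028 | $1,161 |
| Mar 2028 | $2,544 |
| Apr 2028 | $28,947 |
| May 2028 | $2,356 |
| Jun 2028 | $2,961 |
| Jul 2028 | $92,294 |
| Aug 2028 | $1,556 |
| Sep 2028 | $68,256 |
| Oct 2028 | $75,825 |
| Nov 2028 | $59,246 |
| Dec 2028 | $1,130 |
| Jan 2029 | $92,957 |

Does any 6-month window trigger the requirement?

Yes

Jan 2028–Jun 2028: $4,837 + $1,161 + $2,544 + $28,947 + $2,356 + $2,961 = $42,806 (under)
Feb 2028–Jul 2028: $1,161 + $2,544 + $28,947 + $2,356 + $2,961 + $92,294 = $130,263 (under)
Mar 2028–Aug 2028: $2,544 + $28,947 + $2,356 + $2,961 + $92,294 + $1,556 = $130,658 (under)
Apr 2028–Sep 2028: $28,947 + $2,356 + $2,961 + $92,294 + $1,556 + $68,256 = $196,370 (under)
May 2028–Oct 2028: $2,356 + $2,961 + $92,294 + $1,556 + $68,256 + $75,825 = $243,248 (under)
Jun 2028–Nov 2028: $2,961 + $92,294 + $1,556 + $68,256 + $75,825 + $59,246 = $300,138 (over)
Jul 2028–Dec 2028: $92,294 + $1,556 + $68,256 + $75,825 + $59,246 + $1,130 = $298,307 (over)
Aug 2028–Jan 2029: $1,556 + $68,256 + $75,825 + $59,246 + $1,130 + $92,957 = $298,970 (over)
At least one window exceeds $277,000.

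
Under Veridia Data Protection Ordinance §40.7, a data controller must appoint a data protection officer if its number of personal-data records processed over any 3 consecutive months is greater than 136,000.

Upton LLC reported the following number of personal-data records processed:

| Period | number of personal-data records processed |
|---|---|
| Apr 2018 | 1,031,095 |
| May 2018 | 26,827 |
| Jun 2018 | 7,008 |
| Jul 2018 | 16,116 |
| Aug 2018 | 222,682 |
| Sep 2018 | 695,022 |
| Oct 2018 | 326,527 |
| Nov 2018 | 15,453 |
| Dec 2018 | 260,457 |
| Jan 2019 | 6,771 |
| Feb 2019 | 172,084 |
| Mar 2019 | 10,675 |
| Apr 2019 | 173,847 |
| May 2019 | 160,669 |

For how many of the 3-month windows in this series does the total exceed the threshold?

Apr 2018–Jun 2018: 1,031,095 + 26,827 + 7,008 = 1,064,930 (over)
May 2018–Jul 2018: 26,827 + 7,008 + 16,116 = 49,951 (under)
Jun 2018–Aug 2018: 7,008 + 16,116 + 222,682 = 245,806 (over)
Jul 2018–Sep 2018: 16,116 + 222,682 + 695,022 = 933,820 (over)
Aug 2018–Oct 2018: 222,682 + 695,022 + 326,527 = 1,244,231 (over)
Sep 2018–Nov 2018: 695,022 + 326,527 + 15,453 = 1,037,002 (over)
Oct 2018–Dec 2018: 326,527 + 15,453 + 260,457 = 602,437 (over)
Nov 2018–Jan 2019: 15,453 + 260,457 + 6,771 = 282,681 (over)
Dec 2018–Feb 2019: 260,457 + 6,771 + 172,084 = 439,312 (over)
Jan 2019–Mar 2019: 6,771 + 172,084 + 10,675 = 189,530 (over)
Feb 2019–Apr 2019: 172,084 + 10,675 + 173,847 = 356,606 (over)
Mar 2019–May 2019: 10,675 + 173,847 + 160,669 = 345,191 (over)
11 windows exceed the threshold.

11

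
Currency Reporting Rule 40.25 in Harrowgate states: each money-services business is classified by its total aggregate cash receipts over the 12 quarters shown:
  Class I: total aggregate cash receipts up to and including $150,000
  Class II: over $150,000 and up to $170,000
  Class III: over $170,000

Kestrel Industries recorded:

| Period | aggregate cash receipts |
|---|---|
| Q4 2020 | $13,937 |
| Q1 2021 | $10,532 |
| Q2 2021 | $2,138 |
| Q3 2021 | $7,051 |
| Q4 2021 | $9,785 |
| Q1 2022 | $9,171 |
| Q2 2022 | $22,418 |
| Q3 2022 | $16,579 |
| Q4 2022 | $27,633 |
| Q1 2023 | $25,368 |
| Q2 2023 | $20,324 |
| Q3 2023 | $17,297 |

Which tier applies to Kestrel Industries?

Class III

Total aggregate cash receipts: $13,937 + $10,532 + $2,138 + $7,051 + $9,785 + $9,171 + $22,418 + $16,579 + $27,633 + $25,368 + $20,324 + $17,297 = $182,233.
$182,233 > $170,000, so Class III applies.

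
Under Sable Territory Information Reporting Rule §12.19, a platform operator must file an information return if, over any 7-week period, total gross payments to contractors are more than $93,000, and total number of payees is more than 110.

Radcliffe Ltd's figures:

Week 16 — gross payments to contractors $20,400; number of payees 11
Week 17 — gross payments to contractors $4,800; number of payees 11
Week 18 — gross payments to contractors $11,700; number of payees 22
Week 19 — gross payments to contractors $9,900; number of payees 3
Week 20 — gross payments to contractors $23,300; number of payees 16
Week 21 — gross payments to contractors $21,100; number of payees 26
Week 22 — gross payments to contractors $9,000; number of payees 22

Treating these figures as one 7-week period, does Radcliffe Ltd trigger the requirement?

Total gross payments to contractors: $20,400 + $4,800 + $11,700 + $9,900 + $23,300 + $21,100 + $9,000 = $100,200 (> $93,000).
Total number of payees: 11 + 11 + 22 + 3 + 16 + 26 + 22 = 111 (> 110).
The test is 'and': both thresholds are exceeded.

Yes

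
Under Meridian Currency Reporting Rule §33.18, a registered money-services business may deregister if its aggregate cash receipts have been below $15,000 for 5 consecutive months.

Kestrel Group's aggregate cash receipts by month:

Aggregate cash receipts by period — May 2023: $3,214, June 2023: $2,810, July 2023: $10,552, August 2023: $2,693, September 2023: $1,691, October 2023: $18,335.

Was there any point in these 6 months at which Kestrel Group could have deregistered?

Yes

Months below $15,000: May 2023, June 2023, July 2023, August 2023, September 2023.
Longest run of consecutive months below the threshold: 5.
5 ≥ 5, so Kestrel Group became eligible.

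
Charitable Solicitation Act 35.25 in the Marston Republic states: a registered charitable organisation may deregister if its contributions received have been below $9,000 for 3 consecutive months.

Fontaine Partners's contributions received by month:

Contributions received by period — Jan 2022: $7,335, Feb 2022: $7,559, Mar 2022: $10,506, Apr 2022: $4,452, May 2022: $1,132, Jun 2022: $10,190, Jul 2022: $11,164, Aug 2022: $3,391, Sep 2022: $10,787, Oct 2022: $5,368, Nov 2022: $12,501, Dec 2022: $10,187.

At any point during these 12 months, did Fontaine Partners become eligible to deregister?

No

Months below $9,000: Jan 2022, Feb 2022, Apr 2022, May 2022, Aug 2022, Oct 2022.
Longest run of consecutive months below the threshold: 2.
2 < 3, so Fontaine Partners never became eligible.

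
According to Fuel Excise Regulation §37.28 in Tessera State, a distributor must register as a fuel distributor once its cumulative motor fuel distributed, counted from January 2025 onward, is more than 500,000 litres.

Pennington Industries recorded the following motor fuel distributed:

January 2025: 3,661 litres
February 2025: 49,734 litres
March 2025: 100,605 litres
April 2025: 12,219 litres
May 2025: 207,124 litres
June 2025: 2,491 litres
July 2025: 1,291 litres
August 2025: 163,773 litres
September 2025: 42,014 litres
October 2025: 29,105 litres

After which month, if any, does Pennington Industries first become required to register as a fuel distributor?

Through January 2025: 3,661 litres
Through February 2025: 53,395 litres
Through March 2025: 154,000 litres
Through April 2025: 166,219 litres
Through May 2025: 373,343 litres
Through June 2025: 375,834 litres
Through July 2025: 377,125 litres
Through August 2025: 540,898 litres ← exceeds threshold

August 2025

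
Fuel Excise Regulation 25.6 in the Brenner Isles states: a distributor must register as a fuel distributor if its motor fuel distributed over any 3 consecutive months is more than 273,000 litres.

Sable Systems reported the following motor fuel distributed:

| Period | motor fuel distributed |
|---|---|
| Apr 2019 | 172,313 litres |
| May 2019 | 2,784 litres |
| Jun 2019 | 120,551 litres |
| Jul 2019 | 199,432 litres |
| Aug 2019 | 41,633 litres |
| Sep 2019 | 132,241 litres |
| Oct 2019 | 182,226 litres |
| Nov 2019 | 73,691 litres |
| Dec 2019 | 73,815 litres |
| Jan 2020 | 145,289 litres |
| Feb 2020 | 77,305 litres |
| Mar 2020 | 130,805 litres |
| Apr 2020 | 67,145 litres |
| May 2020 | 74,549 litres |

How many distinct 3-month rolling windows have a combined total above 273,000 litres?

Apr 2019–Jun 2019: 172,313 litres + 2,784 litres + 120,551 litres = 295,648 litres (over)
May 2019–Jul 2019: 2,784 litres + 120,551 litres + 199,432 litres = 322,767 litres (over)
Jun 2019–Aug 2019: 120,551 litres + 199,432 litres + 41,633 litres = 361,616 litres (over)
Jul 2019–Sep 2019: 199,432 litres + 41,633 litres + 132,241 litres = 373,306 litres (over)
Aug 2019–Oct 2019: 41,633 litres + 132,241 litres + 182,226 litres = 356,100 litres (over)
Sep 2019–Nov 2019: 132,241 litres + 182,226 litres + 73,691 litres = 388,158 litres (over)
Oct 2019–Dec 2019: 182,226 litres + 73,691 litres + 73,815 litres = 329,732 litres (over)
Nov 2019–Jan 2020: 73,691 litres + 73,815 litres + 145,289 litres = 292,795 litres (over)
Dec 2019–Feb 2020: 73,815 litres + 145,289 litres + 77,305 litres = 296,409 litres (over)
Jan 2020–Mar 2020: 145,289 litres + 77,305 litres + 130,805 litres = 353,399 litres (over)
Feb 2020–Apr 2020: 77,305 litres + 130,805 litres + 67,145 litres = 275,255 litres (over)
Mar 2020–May 2020: 130,805 litres + 67,145 litres + 74,549 litres = 272,499 litres (under)
11 windows exceed the threshold.

11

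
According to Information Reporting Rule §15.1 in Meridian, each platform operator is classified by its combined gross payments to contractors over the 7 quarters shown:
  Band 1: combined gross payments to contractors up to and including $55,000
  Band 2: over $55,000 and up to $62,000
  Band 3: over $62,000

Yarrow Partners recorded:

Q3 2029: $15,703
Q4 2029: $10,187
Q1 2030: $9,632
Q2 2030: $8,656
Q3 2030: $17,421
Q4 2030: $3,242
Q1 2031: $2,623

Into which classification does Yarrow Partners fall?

Combined gross payments to contractors: $15,703 + $10,187 + $9,632 + $8,656 + $17,421 + $3,242 + $2,623 = $67,464.
$67,464 > $62,000, so Band 3 applies.

Band 3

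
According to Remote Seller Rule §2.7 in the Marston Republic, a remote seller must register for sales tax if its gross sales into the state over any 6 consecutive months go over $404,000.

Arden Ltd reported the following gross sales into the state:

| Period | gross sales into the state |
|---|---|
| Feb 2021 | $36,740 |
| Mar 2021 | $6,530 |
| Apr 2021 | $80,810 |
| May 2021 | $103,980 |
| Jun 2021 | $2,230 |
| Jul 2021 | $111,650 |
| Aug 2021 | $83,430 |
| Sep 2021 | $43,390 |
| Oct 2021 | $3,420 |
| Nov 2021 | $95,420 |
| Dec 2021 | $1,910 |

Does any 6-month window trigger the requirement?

Feb 2021–Jul 2021: $36,740 + $6,530 + $80,810 + $103,980 + $2,230 + $111,650 = $341,940 (under)
Mar 2021–Aug 2021: $6,530 + $80,810 + $103,980 + $2,230 + $111,650 + $83,430 = $388,630 (under)
Apr 2021–Sep 2021: $80,810 + $103,980 + $2,230 + $111,650 + $83,430 + $43,390 = $425,490 (over)
May 2021–Oct 2021: $103,980 + $2,230 + $111,650 + $83,430 + $43,390 + $3,420 = $348,100 (under)
Jun 2021–Nov 2021: $2,230 + $111,650 + $83,430 + $43,390 + $3,420 + $95,420 = $339,540 (under)
Jul 2021–Dec 2021: $111,650 + $83,430 + $43,390 + $3,420 + $95,420 + $1,910 = $339,220 (under)
At least one window exceeds $404,000.

Yes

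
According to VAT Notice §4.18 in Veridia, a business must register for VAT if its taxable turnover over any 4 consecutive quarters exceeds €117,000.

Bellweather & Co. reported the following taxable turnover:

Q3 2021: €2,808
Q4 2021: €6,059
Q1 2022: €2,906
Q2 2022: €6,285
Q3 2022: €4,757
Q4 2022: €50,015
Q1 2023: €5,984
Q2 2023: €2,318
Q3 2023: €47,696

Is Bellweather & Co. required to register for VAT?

Q3 2021–Q2 2022: €2,808 + €6,059 + €2,906 + €6,285 = €18,058 (under)
Q4 2021–Q3 2022: €6,059 + €2,906 + €6,285 + €4,757 = €20,007 (under)
Q1 2022–Q4 2022: €2,906 + €6,285 + €4,757 + €50,015 = €63,963 (under)
Q2 2022–Q1 2023: €6,285 + €4,757 + €50,015 + €5,984 = €67,041 (under)
Q3 2022–Q2 2023: €4,757 + €50,015 + €5,984 + €2,318 = €63,074 (under)
Q4 2022–Q3 2023: €50,015 + €5,984 + €2,318 + €47,696 = €106,013 (under)
No window exceeds €117,000.

No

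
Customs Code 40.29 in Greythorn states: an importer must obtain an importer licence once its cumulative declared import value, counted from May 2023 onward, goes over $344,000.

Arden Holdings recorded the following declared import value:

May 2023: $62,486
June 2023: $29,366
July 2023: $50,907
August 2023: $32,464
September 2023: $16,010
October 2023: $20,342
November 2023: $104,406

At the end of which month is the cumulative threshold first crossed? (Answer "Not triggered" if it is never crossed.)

Not triggered

Through May 2023: $62,486
Through June 2023: $91,852
Through July 2023: $142,759
Through August 2023: $175,223
Through September 2023: $191,233
Through October 2023: $211,575
Through November 2023: $315,981
Final cumulative total $315,981 ≤ $344,000; the threshold is never exceeded.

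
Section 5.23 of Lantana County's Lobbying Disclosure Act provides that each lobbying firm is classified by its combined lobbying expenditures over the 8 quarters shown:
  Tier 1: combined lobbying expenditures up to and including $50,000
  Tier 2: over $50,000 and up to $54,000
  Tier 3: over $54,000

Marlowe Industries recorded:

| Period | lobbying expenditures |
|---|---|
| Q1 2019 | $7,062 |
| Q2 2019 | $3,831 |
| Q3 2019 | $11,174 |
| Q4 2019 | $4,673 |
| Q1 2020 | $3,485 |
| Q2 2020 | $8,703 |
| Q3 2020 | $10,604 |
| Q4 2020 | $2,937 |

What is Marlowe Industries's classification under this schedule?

Tier 2

Combined lobbying expenditures: $7,062 + $3,831 + $11,174 + $4,673 + $3,485 + $8,703 + $10,604 + $2,937 = $52,469.
$50,000 < $52,469 ≤ $54,000, so Tier 2 applies.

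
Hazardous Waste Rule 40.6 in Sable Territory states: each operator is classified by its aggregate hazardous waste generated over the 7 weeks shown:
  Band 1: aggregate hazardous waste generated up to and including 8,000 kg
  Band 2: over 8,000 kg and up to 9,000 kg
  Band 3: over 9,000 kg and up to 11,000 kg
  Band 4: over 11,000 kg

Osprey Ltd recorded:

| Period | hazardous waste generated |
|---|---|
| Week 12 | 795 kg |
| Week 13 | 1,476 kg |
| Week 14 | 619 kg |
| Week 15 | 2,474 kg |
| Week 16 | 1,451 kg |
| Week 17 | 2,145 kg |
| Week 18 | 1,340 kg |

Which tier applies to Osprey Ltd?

Band 3

Aggregate hazardous waste generated: 795 kg + 1,476 kg + 619 kg + 2,474 kg + 1,451 kg + 2,145 kg + 1,340 kg = 10,300 kg.
9,000 kg < 10,300 kg ≤ 11,000 kg, so Band 3 applies.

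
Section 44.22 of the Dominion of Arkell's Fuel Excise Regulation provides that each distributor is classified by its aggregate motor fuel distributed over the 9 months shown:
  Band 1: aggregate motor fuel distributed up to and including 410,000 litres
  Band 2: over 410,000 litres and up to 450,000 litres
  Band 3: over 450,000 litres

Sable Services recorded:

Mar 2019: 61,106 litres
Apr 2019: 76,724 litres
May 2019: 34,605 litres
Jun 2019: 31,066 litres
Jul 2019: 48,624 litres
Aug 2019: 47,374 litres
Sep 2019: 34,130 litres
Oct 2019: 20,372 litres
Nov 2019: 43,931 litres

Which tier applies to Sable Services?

Band 1

Aggregate motor fuel distributed: 61,106 litres + 76,724 litres + 34,605 litres + 31,066 litres + 48,624 litres + 47,374 litres + 34,130 litres + 20,372 litres + 43,931 litres = 397,932 litres.
397,932 litres ≤ 410,000 litres, so Band 1 applies.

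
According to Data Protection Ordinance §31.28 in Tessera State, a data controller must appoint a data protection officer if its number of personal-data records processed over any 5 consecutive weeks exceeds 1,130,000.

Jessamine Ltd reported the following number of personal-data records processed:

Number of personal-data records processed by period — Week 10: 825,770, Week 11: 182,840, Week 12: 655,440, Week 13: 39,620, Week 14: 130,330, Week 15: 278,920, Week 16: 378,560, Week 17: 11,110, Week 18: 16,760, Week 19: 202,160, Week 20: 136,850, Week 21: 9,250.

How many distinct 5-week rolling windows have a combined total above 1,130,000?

Week 10–Week 14: 825,770 + 182,840 + 655,440 + 39,620 + 130,330 = 1,834,000 (over)
Week 11–Week 15: 182,840 + 655,440 + 39,620 + 130,330 + 278,920 = 1,287,150 (over)
Week 12–Week 16: 655,440 + 39,620 + 130,330 + 278,920 + 378,560 = 1,482,870 (over)
Week 13–Week 17: 39,620 + 130,330 + 278,920 + 378,560 + 11,110 = 838,540 (under)
Week 14–Week 18: 130,330 + 278,920 + 378,560 + 11,110 + 16,760 = 815,680 (under)
Week 15–Week 19: 278,920 + 378,560 + 11,110 + 16,760 + 202,160 = 887,510 (under)
Week 16–Week 20: 378,560 + 11,110 + 16,760 + 202,160 + 136,850 = 745,440 (under)
Week 17–Week 21: 11,110 + 16,760 + 202,160 + 136,850 + 9,250 = 376,130 (under)
3 windows exceed the threshold.

3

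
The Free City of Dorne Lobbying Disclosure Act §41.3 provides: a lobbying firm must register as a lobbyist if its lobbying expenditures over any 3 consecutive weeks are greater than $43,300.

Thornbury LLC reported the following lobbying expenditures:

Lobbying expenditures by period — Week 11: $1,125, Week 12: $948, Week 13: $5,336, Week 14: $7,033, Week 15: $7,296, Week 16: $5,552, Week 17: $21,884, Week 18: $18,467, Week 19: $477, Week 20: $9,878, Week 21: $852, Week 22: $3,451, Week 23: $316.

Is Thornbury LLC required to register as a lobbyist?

Yes

Week 11–Week 13: $1,125 + $948 + $5,336 = $7,409 (under)
Week 12–Week 14: $948 + $5,336 + $7,033 = $13,317 (under)
Week 13–Week 15: $5,336 + $7,033 + $7,296 = $19,665 (under)
Week 14–Week 16: $7,033 + $7,296 + $5,552 = $19,881 (under)
Week 15–Week 17: $7,296 + $5,552 + $21,884 = $34,732 (under)
Week 16–Week 18: $5,552 + $21,884 + $18,467 = $45,903 (over)
Week 17–Week 19: $21,884 + $18,467 + $477 = $40,828 (under)
Week 18–Week 20: $18,467 + $477 + $9,878 = $28,822 (under)
Week 19–Week 21: $477 + $9,878 + $852 = $11,207 (under)
Week 20–Week 22: $9,878 + $852 + $3,451 = $14,181 (under)
Week 21–Week 23: $852 + $3,451 + $316 = $4,619 (under)
At least one window exceeds $43,300.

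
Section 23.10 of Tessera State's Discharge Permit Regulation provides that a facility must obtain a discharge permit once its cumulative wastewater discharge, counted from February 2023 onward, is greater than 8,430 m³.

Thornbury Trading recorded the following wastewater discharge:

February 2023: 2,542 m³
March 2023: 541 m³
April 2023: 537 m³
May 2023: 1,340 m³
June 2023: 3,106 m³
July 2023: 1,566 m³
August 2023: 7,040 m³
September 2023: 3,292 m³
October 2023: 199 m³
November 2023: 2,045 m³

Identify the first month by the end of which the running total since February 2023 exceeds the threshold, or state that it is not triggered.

Through February 2023: 2,542 m³
Through March 2023: 3,083 m³
Through April 2023: 3,620 m³
Through May 2023: 4,960 m³
Through June 2023: 8,066 m³
Through July 2023: 9,632 m³ ← exceeds threshold

July 2023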